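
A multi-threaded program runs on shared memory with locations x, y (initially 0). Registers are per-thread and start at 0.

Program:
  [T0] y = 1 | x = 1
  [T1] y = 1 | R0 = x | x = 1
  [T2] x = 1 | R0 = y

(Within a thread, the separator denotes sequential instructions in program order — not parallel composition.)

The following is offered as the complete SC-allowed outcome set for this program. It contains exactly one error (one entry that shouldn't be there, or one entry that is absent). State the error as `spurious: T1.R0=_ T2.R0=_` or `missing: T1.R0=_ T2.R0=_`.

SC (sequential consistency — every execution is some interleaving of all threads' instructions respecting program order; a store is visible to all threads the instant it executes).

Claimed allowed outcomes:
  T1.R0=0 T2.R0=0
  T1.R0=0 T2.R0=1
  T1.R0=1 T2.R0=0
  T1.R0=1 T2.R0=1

outcome vector order: (T1.R0,T2.R0)
[SC] allowed = {(0,1) (1,0) (1,1)}
claimed∖SC = {(0,0)}

spurious: T1.R0=0 T2.R0=0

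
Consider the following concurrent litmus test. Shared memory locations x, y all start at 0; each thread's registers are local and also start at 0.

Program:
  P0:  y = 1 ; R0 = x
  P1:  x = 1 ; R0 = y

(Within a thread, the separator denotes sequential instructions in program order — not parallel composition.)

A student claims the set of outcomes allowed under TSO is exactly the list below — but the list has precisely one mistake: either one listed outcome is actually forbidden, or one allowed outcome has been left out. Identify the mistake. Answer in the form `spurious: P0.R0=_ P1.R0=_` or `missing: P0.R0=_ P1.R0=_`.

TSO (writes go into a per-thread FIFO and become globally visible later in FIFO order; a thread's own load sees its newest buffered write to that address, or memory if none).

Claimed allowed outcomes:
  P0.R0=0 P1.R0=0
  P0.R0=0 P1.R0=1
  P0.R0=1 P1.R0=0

outcome vector order: (P0.R0,P1.R0)
under TSO → 00 01 10 11
TSO∖claimed = {11}

missing: P0.R0=1 P1.R0=1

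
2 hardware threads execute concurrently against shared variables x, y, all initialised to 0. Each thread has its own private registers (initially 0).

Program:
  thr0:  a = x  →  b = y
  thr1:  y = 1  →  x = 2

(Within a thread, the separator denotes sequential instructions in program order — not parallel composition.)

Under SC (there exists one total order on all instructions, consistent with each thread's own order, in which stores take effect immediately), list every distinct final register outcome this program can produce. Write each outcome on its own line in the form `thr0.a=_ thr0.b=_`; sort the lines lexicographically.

outcome vector order: (thr0.a,thr0.b)
|SC outcomes| = 3

thr0.a=0 thr0.b=0
thr0.a=0 thr0.b=1
thr0.a=2 thr0.b=1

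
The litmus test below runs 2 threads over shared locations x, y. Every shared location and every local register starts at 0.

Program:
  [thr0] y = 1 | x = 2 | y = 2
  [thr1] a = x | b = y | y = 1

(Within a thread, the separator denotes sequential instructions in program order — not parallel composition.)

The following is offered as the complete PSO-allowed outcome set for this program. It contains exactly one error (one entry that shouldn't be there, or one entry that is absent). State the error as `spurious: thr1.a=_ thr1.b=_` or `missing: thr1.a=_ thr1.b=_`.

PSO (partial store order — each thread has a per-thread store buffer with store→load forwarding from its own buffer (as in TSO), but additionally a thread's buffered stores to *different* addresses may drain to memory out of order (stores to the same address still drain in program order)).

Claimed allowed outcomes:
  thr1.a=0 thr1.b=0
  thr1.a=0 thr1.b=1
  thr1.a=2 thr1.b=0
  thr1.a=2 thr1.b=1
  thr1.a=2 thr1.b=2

missing: thr1.a=0 thr1.b=2

outcome vector order: (thr1.a,thr1.b)
[PSO] allowed = {<0 0> <0 1> <0 2> <2 0> <2 1> <2 2>}
PSO∖claimed = {<0 2>}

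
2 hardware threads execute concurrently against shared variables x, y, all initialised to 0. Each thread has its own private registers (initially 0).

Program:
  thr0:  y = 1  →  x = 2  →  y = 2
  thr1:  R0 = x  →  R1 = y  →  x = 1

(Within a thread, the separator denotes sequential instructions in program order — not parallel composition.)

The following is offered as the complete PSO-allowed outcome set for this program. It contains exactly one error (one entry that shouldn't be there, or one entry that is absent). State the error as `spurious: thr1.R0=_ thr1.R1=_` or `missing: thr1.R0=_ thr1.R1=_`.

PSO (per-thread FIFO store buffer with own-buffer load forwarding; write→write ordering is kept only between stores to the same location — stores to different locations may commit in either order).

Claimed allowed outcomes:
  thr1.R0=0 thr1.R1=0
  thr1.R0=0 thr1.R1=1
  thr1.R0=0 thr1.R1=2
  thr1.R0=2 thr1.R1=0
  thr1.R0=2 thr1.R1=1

outcome vector order: (thr1.R0,thr1.R1)
[PSO] allowed = {<0 0>, <0 1>, <0 2>, <2 0>, <2 1>, <2 2>}
PSO∖claimed = {<2 2>}

missing: thr1.R0=2 thr1.R1=2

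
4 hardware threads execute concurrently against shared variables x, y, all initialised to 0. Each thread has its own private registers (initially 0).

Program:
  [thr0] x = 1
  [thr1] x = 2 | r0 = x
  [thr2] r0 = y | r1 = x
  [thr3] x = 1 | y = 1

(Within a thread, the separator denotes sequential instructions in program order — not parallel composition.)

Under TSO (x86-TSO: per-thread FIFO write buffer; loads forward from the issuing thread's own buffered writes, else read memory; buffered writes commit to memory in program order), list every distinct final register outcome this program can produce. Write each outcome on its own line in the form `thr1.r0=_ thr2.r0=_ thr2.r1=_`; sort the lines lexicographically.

thr1.r0=1 thr2.r0=0 thr2.r1=0
thr1.r0=1 thr2.r0=0 thr2.r1=1
thr1.r0=1 thr2.r0=0 thr2.r1=2
thr1.r0=1 thr2.r0=1 thr2.r1=1
thr1.r0=1 thr2.r0=1 thr2.r1=2
thr1.r0=2 thr2.r0=0 thr2.r1=0
thr1.r0=2 thr2.r0=0 thr2.r1=1
thr1.r0=2 thr2.r0=0 thr2.r1=2
thr1.r0=2 thr2.r0=1 thr2.r1=1
thr1.r0=2 thr2.r0=1 thr2.r1=2

outcome vector order: (thr1.r0,thr2.r0,thr2.r1)
|TSO outcomes| = 10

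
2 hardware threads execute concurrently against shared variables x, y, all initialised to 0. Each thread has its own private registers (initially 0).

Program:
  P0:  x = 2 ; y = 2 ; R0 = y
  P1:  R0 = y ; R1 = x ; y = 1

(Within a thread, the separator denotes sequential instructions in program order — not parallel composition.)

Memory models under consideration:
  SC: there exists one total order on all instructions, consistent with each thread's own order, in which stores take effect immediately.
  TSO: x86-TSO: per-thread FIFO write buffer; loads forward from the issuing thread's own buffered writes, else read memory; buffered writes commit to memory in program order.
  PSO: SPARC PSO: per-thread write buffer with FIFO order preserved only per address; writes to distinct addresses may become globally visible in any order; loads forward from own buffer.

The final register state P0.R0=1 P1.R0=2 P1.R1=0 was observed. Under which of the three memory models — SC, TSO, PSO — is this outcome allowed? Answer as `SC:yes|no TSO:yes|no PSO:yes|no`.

SC:no TSO:no PSO:yes

outcome vector order: (P0.R0,P1.R0,P1.R1)
under SC → <1 0 0>, <1 0 2>, <1 2 2>, <2 0 0>, <2 0 2>, <2 2 2>
under TSO → <1 0 0>, <1 0 2>, <1 2 2>, <2 0 0>, <2 0 2>, <2 2 2>
under PSO → <1 0 0>, <1 0 2>, <1 2 0>, <1 2 2>, <2 0 0>, <2 0 2>, <2 2 0>, <2 2 2>
target <1 2 0> ∈ {PSO}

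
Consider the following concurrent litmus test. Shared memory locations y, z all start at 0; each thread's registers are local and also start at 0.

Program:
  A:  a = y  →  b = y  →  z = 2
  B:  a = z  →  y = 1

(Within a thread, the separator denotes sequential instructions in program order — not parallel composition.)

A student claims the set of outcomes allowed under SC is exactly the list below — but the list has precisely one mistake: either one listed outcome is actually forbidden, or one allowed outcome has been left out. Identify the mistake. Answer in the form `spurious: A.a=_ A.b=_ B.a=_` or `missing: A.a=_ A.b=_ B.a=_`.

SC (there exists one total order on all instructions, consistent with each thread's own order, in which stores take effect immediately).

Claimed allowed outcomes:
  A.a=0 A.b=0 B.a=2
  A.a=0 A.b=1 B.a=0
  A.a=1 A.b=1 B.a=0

missing: A.a=0 A.b=0 B.a=0

outcome vector order: (A.a,A.b,B.a)
SC: 4 outcomes — {0/0/0; 0/0/2; 0/1/0; 1/1/0}
SC∖claimed = {0/0/0}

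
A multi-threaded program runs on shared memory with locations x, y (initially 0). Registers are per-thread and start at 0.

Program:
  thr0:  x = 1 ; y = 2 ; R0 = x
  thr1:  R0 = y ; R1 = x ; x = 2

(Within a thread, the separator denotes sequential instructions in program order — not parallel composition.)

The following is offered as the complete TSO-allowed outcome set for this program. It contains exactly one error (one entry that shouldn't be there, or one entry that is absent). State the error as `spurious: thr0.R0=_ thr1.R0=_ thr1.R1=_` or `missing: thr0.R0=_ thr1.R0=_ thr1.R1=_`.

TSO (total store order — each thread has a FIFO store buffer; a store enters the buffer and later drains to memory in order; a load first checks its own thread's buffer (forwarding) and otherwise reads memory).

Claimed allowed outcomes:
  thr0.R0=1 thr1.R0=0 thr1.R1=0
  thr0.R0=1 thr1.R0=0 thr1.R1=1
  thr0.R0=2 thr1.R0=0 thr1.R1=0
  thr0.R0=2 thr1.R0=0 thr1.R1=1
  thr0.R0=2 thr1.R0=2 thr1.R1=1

missing: thr0.R0=1 thr1.R0=2 thr1.R1=1

outcome vector order: (thr0.R0,thr1.R0,thr1.R1)
TSO: 6 outcomes — {1/0/0, 1/0/1, 1/2/1, 2/0/0, 2/0/1, 2/2/1}
TSO∖claimed = {1/2/1}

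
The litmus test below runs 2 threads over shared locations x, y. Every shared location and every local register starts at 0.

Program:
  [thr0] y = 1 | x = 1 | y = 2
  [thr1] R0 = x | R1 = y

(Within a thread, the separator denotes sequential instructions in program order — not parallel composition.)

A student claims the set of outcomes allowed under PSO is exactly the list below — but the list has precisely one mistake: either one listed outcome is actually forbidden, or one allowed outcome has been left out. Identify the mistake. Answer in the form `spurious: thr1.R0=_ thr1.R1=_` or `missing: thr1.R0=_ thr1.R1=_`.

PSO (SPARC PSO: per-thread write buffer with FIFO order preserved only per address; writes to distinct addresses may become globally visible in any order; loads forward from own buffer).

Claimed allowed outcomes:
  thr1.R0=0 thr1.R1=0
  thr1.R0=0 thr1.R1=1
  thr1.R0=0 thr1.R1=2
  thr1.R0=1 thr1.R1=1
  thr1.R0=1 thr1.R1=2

outcome vector order: (thr1.R0,thr1.R1)
under PSO → (0,0); (0,1); (0,2); (1,0); (1,1); (1,2)
PSO∖claimed = {(1,0)}

missing: thr1.R0=1 thr1.R1=0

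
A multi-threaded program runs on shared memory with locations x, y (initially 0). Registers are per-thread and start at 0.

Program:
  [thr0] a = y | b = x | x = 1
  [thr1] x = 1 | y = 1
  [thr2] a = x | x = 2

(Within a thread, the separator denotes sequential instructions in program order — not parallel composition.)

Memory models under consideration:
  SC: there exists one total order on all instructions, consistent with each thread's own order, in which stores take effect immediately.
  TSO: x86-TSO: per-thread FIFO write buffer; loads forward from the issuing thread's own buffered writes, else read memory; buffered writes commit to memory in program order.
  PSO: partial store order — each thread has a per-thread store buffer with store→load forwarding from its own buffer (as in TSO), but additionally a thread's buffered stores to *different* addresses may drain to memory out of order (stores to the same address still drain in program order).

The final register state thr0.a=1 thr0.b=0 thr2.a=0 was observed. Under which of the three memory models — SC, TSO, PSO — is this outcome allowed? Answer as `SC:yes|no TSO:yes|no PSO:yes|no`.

outcome vector order: (thr0.a,thr0.b,thr2.a)
[SC] allowed = {000, 001, 010, 011, 020, 021, 110, 111, 120, 121}
[TSO] allowed = {000, 001, 010, 011, 020, 021, 110, 111, 120, 121}
[PSO] allowed = {000, 001, 010, 011, 020, 021, 100, 101, 110, 111, 120, 121}
target 100 ∈ {PSO}

SC:no TSO:no PSO:yes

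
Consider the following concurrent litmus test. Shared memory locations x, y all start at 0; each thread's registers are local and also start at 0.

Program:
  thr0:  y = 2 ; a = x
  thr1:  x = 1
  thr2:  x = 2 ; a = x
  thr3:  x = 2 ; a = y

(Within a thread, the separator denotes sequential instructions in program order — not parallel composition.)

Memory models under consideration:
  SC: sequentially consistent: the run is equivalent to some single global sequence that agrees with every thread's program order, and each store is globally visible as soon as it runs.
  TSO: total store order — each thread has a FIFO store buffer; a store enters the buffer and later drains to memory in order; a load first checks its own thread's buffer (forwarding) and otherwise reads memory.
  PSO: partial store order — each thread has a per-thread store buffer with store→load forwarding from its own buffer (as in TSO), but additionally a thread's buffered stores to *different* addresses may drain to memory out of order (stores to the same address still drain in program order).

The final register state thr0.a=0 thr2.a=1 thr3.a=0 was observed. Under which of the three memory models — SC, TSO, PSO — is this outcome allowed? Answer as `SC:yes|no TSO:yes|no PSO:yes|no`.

SC:no TSO:yes PSO:yes

outcome vector order: (thr0.a,thr2.a,thr3.a)
under SC → 0/1/2 0/2/2 1/1/0 1/1/2 1/2/0 1/2/2 2/1/0 2/1/2 2/2/0 2/2/2
under TSO → 0/1/0 0/1/2 0/2/0 0/2/2 1/1/0 1/1/2 1/2/0 1/2/2 2/1/0 2/1/2 2/2/0 2/2/2
under PSO → 0/1/0 0/1/2 0/2/0 0/2/2 1/1/0 1/1/2 1/2/0 1/2/2 2/1/0 2/1/2 2/2/0 2/2/2
target 0/1/0 ∈ {TSO,PSO}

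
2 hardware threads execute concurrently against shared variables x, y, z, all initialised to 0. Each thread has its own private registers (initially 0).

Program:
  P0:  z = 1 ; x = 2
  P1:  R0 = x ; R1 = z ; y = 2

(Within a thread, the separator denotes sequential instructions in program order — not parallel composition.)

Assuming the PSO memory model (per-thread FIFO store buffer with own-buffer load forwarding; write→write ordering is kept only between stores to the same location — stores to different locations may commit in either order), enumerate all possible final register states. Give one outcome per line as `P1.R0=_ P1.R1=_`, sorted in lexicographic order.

P1.R0=0 P1.R1=0
P1.R0=0 P1.R1=1
P1.R0=2 P1.R1=0
P1.R0=2 P1.R1=1

outcome vector order: (P1.R0,P1.R1)
|PSO outcomes| = 4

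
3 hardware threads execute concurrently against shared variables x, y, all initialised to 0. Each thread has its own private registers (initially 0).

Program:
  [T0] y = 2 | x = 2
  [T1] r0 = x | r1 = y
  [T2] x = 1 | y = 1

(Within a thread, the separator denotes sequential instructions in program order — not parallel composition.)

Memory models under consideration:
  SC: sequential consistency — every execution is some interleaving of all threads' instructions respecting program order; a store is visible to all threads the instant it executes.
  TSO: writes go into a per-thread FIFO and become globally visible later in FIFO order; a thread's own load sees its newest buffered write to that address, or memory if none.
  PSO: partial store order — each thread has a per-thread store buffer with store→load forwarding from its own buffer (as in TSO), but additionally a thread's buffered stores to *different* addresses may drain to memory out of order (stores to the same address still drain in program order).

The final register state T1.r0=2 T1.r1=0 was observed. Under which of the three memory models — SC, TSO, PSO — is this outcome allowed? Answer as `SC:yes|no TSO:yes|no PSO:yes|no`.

outcome vector order: (T1.r0,T1.r1)
SC: 8 outcomes — {(0,0) (0,1) (0,2) (1,0) (1,1) (1,2) (2,1) (2,2)}
TSO: 8 outcomes — {(0,0) (0,1) (0,2) (1,0) (1,1) (1,2) (2,1) (2,2)}
PSO: 9 outcomes — {(0,0) (0,1) (0,2) (1,0) (1,1) (1,2) (2,0) (2,1) (2,2)}
target (2,0) ∈ {PSO}

SC:no TSO:no PSO:yes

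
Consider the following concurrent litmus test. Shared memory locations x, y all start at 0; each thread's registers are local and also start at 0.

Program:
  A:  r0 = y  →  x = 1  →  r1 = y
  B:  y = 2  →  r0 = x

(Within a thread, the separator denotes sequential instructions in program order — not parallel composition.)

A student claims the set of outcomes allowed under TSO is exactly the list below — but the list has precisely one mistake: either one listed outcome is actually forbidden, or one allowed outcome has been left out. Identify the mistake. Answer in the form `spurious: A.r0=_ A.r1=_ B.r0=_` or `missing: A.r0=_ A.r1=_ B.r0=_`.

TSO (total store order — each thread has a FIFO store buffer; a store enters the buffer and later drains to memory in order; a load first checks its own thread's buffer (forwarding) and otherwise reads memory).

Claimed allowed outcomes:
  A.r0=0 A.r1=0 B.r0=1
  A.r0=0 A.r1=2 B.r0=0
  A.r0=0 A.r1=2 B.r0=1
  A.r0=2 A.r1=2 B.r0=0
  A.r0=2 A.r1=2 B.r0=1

missing: A.r0=0 A.r1=0 B.r0=0

outcome vector order: (A.r0,A.r1,B.r0)
TSO (6): <0 0 0>, <0 0 1>, <0 2 0>, <0 2 1>, <2 2 0>, <2 2 1>
TSO∖claimed = {<0 0 0>}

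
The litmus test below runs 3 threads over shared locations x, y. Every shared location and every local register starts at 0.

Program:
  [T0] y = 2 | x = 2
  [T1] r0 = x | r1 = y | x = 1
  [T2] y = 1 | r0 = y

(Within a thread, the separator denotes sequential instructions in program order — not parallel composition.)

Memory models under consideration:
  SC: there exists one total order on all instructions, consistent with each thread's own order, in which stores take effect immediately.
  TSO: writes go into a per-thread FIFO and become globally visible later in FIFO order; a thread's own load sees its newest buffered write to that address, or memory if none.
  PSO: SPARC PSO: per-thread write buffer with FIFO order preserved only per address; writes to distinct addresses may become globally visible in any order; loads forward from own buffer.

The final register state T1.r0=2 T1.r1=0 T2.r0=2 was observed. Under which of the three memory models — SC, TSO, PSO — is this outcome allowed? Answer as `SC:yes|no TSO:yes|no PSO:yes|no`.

outcome vector order: (T1.r0,T1.r1,T2.r0)
SC: 9 outcomes — {0/0/1, 0/0/2, 0/1/1, 0/1/2, 0/2/1, 0/2/2, 2/1/1, 2/2/1, 2/2/2}
TSO: 9 outcomes — {0/0/1, 0/0/2, 0/1/1, 0/1/2, 0/2/1, 0/2/2, 2/1/1, 2/2/1, 2/2/2}
PSO: 12 outcomes — {0/0/1, 0/0/2, 0/1/1, 0/1/2, 0/2/1, 0/2/2, 2/0/1, 2/0/2, 2/1/1, 2/1/2, 2/2/1, 2/2/2}
target 2/0/2 ∈ {PSO}

SC:no TSO:no PSO:yes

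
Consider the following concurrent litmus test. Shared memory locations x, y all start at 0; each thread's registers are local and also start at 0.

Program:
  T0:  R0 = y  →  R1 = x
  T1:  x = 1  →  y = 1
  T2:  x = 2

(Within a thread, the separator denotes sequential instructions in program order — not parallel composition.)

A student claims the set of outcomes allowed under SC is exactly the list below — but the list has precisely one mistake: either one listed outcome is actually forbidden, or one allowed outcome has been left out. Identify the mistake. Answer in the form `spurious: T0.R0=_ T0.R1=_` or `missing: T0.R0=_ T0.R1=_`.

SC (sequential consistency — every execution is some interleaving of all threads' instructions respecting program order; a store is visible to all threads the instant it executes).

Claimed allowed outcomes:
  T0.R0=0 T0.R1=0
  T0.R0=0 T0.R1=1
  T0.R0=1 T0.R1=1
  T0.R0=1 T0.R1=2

missing: T0.R0=0 T0.R1=2

outcome vector order: (T0.R0,T0.R1)
SC (5): 00, 01, 02, 11, 12
SC∖claimed = {02}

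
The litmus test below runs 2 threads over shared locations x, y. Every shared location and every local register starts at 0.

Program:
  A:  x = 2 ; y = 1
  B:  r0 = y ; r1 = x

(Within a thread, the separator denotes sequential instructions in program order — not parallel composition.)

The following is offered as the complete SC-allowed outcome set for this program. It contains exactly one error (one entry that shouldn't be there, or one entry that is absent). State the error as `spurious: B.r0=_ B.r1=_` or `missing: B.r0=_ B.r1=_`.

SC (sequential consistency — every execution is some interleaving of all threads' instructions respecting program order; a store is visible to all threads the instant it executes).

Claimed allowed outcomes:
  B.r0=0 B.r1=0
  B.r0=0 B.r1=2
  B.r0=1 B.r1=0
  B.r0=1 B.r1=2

outcome vector order: (B.r0,B.r1)
under SC → <0 0>, <0 2>, <1 2>
claimed∖SC = {<1 0>}

spurious: B.r0=1 B.r1=0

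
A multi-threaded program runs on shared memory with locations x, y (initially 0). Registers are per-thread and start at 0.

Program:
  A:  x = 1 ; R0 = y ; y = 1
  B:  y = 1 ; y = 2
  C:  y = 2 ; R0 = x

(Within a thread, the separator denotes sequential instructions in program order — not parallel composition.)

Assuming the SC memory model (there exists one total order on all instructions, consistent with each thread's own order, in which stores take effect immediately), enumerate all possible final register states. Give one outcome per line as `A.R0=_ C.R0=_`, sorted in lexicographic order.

outcome vector order: (A.R0,C.R0)
|SC outcomes| = 5

A.R0=0 C.R0=1
A.R0=1 C.R0=0
A.R0=1 C.R0=1
A.R0=2 C.R0=0
A.R0=2 C.R0=1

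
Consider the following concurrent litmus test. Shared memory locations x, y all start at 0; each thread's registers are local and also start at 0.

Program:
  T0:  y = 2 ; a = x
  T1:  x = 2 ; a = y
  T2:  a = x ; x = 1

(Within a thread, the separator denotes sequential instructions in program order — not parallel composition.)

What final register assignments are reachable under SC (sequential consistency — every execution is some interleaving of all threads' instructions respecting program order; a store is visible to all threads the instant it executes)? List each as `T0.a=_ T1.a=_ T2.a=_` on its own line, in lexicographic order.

outcome vector order: (T0.a,T1.a,T2.a)
|SC outcomes| = 10

T0.a=0 T1.a=2 T2.a=0
T0.a=0 T1.a=2 T2.a=2
T0.a=1 T1.a=0 T2.a=0
T0.a=1 T1.a=0 T2.a=2
T0.a=1 T1.a=2 T2.a=0
T0.a=1 T1.a=2 T2.a=2
T0.a=2 T1.a=0 T2.a=0
T0.a=2 T1.a=0 T2.a=2
T0.a=2 T1.a=2 T2.a=0
T0.a=2 T1.a=2 T2.a=2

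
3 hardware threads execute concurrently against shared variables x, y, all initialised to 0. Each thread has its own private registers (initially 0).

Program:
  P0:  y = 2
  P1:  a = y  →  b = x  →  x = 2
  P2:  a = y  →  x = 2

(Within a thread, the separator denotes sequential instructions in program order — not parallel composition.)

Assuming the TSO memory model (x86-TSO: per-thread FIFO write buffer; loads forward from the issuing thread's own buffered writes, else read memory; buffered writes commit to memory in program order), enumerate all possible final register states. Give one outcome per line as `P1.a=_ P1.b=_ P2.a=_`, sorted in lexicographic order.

outcome vector order: (P1.a,P1.b,P2.a)
|TSO outcomes| = 8

P1.a=0 P1.b=0 P2.a=0
P1.a=0 P1.b=0 P2.a=2
P1.a=0 P1.b=2 P2.a=0
P1.a=0 P1.b=2 P2.a=2
P1.a=2 P1.b=0 P2.a=0
P1.a=2 P1.b=0 P2.a=2
P1.a=2 P1.b=2 P2.a=0
P1.a=2 P1.b=2 P2.a=2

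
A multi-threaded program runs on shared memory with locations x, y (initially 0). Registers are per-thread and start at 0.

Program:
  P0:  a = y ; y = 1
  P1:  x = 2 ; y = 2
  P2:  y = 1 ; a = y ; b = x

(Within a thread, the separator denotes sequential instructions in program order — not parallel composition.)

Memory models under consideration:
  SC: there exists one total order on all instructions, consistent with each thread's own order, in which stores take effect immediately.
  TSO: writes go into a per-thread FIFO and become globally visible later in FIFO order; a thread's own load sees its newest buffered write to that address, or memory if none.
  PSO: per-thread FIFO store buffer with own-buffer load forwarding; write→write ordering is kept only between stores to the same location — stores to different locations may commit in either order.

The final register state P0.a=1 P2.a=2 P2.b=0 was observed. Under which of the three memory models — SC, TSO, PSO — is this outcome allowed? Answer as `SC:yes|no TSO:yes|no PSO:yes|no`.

SC:no TSO:no PSO:yes

outcome vector order: (P0.a,P2.a,P2.b)
SC: 9 outcomes — {<0 1 0>, <0 1 2>, <0 2 2>, <1 1 0>, <1 1 2>, <1 2 2>, <2 1 0>, <2 1 2>, <2 2 2>}
TSO: 9 outcomes — {<0 1 0>, <0 1 2>, <0 2 2>, <1 1 0>, <1 1 2>, <1 2 2>, <2 1 0>, <2 1 2>, <2 2 2>}
PSO: 12 outcomes — {<0 1 0>, <0 1 2>, <0 2 0>, <0 2 2>, <1 1 0>, <1 1 2>, <1 2 0>, <1 2 2>, <2 1 0>, <2 1 2>, <2 2 0>, <2 2 2>}
target <1 2 0> ∈ {PSO}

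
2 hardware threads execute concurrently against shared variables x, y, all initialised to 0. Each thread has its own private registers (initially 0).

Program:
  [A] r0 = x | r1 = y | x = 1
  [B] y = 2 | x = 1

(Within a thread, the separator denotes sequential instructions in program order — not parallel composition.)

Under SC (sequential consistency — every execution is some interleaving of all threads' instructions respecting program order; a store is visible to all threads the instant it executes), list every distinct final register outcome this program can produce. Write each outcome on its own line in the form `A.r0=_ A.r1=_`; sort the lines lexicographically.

A.r0=0 A.r1=0
A.r0=0 A.r1=2
A.r0=1 A.r1=2

outcome vector order: (A.r0,A.r1)
|SC outcomes| = 3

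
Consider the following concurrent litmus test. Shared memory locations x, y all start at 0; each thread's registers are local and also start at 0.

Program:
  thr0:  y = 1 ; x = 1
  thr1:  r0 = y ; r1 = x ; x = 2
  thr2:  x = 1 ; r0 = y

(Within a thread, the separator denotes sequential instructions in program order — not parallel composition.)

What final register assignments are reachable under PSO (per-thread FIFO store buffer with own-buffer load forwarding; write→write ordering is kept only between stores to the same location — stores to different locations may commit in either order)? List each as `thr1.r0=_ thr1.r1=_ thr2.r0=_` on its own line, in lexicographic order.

outcome vector order: (thr1.r0,thr1.r1,thr2.r0)
|PSO outcomes| = 8

thr1.r0=0 thr1.r1=0 thr2.r0=0
thr1.r0=0 thr1.r1=0 thr2.r0=1
thr1.r0=0 thr1.r1=1 thr2.r0=0
thr1.r0=0 thr1.r1=1 thr2.r0=1
thr1.r0=1 thr1.r1=0 thr2.r0=0
thr1.r0=1 thr1.r1=0 thr2.r0=1
thr1.r0=1 thr1.r1=1 thr2.r0=0
thr1.r0=1 thr1.r1=1 thr2.r0=1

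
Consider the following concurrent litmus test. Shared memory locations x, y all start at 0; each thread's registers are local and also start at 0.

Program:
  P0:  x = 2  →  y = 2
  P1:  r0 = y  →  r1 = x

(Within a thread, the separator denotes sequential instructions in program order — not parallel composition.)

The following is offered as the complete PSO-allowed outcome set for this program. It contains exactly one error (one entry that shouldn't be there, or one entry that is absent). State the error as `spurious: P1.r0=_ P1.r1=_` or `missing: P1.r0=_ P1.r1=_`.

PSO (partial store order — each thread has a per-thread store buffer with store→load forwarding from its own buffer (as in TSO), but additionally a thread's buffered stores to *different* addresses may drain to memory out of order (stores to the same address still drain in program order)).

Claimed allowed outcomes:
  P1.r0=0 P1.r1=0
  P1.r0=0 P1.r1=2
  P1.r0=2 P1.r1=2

missing: P1.r0=2 P1.r1=0

outcome vector order: (P1.r0,P1.r1)
PSO: 4 outcomes — {<0 0>; <0 2>; <2 0>; <2 2>}
PSO∖claimed = {<2 0>}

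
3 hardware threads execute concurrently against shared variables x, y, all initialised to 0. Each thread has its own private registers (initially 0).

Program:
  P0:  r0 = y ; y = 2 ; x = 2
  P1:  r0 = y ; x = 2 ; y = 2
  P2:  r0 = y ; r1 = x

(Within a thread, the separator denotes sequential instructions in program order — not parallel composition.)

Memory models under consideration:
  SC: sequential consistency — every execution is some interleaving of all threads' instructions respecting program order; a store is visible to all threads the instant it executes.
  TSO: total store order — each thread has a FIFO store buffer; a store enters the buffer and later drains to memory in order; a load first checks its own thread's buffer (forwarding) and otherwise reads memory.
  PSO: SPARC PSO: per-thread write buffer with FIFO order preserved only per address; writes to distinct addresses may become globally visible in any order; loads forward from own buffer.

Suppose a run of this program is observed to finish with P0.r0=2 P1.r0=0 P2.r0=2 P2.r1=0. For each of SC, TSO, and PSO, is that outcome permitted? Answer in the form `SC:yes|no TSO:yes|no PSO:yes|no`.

outcome vector order: (P0.r0,P1.r0,P2.r0,P2.r1)
SC (11): (0,0,0,0), (0,0,0,2), (0,0,2,0), (0,0,2,2), (0,2,0,0), (0,2,0,2), (0,2,2,0), (0,2,2,2), (2,0,0,0), (2,0,0,2), (2,0,2,2)
TSO (11): (0,0,0,0), (0,0,0,2), (0,0,2,0), (0,0,2,2), (0,2,0,0), (0,2,0,2), (0,2,2,0), (0,2,2,2), (2,0,0,0), (2,0,0,2), (2,0,2,2)
PSO (12): (0,0,0,0), (0,0,0,2), (0,0,2,0), (0,0,2,2), (0,2,0,0), (0,2,0,2), (0,2,2,0), (0,2,2,2), (2,0,0,0), (2,0,0,2), (2,0,2,0), (2,0,2,2)
target (2,0,2,0) ∈ {PSO}

SC:no TSO:no PSO:yes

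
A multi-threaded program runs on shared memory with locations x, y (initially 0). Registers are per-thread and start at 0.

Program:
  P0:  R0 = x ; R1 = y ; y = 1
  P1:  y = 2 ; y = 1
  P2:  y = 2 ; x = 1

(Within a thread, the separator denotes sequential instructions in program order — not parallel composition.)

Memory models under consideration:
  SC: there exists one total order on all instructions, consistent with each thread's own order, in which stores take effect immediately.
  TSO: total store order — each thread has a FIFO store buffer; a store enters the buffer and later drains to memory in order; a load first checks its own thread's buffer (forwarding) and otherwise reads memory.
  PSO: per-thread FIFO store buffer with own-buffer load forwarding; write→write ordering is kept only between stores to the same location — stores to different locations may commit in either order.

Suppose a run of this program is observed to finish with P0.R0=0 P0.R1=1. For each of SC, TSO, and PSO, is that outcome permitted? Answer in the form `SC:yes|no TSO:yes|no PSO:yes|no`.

SC:yes TSO:yes PSO:yes

outcome vector order: (P0.R0,P0.R1)
SC: 5 outcomes — {<0 0>; <0 1>; <0 2>; <1 1>; <1 2>}
TSO: 5 outcomes — {<0 0>; <0 1>; <0 2>; <1 1>; <1 2>}
PSO: 6 outcomes — {<0 0>; <0 1>; <0 2>; <1 0>; <1 1>; <1 2>}
target <0 1> ∈ {SC,TSO,PSO}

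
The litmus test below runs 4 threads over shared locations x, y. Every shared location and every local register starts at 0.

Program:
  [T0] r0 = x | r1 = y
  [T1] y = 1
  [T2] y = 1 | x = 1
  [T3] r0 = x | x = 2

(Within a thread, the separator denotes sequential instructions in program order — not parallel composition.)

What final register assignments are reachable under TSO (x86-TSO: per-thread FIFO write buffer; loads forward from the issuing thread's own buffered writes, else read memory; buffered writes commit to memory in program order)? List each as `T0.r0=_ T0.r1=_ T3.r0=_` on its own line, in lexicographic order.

outcome vector order: (T0.r0,T0.r1,T3.r0)
|TSO outcomes| = 9

T0.r0=0 T0.r1=0 T3.r0=0
T0.r0=0 T0.r1=0 T3.r0=1
T0.r0=0 T0.r1=1 T3.r0=0
T0.r0=0 T0.r1=1 T3.r0=1
T0.r0=1 T0.r1=1 T3.r0=0
T0.r0=1 T0.r1=1 T3.r0=1
T0.r0=2 T0.r1=0 T3.r0=0
T0.r0=2 T0.r1=1 T3.r0=0
T0.r0=2 T0.r1=1 T3.r0=1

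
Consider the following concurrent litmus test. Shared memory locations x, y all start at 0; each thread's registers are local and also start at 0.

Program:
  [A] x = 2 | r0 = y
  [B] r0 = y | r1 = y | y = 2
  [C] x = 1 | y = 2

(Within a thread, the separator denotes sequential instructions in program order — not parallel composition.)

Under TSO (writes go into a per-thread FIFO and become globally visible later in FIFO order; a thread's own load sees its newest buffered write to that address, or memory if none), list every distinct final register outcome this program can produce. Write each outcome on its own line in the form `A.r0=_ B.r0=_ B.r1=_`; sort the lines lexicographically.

outcome vector order: (A.r0,B.r0,B.r1)
|TSO outcomes| = 6

A.r0=0 B.r0=0 B.r1=0
A.r0=0 B.r0=0 B.r1=2
A.r0=0 B.r0=2 B.r1=2
A.r0=2 B.r0=0 B.r1=0
A.r0=2 B.r0=0 B.r1=2
A.r0=2 B.r0=2 B.r1=2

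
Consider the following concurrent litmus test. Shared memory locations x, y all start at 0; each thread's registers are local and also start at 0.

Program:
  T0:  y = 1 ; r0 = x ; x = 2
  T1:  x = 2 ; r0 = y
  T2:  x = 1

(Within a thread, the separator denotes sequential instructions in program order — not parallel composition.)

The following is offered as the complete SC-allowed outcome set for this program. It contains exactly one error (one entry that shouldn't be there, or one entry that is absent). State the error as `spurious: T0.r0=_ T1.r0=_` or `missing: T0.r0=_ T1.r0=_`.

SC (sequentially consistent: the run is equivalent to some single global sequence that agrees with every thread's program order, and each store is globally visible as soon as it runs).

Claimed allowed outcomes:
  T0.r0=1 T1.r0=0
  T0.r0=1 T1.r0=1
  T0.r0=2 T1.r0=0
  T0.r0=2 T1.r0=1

missing: T0.r0=0 T1.r0=1

outcome vector order: (T0.r0,T1.r0)
SC: 5 outcomes — {(0,1), (1,0), (1,1), (2,0), (2,1)}
SC∖claimed = {(0,1)}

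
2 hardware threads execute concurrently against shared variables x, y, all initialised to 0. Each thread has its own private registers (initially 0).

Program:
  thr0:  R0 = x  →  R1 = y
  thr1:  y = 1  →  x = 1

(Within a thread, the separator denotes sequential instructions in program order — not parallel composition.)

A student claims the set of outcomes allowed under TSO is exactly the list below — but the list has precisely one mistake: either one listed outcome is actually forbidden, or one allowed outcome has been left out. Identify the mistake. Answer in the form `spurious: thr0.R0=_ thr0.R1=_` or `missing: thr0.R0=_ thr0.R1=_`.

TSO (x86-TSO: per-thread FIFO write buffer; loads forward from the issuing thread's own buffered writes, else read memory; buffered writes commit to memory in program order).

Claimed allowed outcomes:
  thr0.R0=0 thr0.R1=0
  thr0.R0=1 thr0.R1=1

missing: thr0.R0=0 thr0.R1=1

outcome vector order: (thr0.R0,thr0.R1)
[TSO] allowed = {00 01 11}
TSO∖claimed = {01}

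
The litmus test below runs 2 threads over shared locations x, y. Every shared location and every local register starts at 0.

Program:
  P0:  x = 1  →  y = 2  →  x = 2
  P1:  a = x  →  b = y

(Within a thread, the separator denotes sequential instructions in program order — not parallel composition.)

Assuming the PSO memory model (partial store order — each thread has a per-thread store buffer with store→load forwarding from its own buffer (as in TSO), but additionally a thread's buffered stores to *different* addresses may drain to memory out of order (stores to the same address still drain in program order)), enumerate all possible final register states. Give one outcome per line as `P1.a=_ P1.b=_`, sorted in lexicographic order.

P1.a=0 P1.b=0
P1.a=0 P1.b=2
P1.a=1 P1.b=0
P1.a=1 P1.b=2
P1.a=2 P1.b=0
P1.a=2 P1.b=2

outcome vector order: (P1.a,P1.b)
|PSO outcomes| = 6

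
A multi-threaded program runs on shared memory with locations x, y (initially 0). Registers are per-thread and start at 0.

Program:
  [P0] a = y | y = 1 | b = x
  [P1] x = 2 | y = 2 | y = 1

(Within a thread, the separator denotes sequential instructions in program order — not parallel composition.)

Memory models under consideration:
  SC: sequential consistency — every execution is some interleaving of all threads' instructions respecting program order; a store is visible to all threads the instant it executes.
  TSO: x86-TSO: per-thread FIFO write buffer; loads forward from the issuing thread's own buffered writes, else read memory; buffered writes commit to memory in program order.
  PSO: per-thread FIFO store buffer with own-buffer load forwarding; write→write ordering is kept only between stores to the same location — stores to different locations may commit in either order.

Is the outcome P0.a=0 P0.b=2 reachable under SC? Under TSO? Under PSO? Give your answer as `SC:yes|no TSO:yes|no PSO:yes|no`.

SC:yes TSO:yes PSO:yes

outcome vector order: (P0.a,P0.b)
[SC] allowed = {0/0, 0/2, 1/2, 2/2}
[TSO] allowed = {0/0, 0/2, 1/2, 2/2}
[PSO] allowed = {0/0, 0/2, 1/0, 1/2, 2/0, 2/2}
target 0/2 ∈ {SC,TSO,PSO}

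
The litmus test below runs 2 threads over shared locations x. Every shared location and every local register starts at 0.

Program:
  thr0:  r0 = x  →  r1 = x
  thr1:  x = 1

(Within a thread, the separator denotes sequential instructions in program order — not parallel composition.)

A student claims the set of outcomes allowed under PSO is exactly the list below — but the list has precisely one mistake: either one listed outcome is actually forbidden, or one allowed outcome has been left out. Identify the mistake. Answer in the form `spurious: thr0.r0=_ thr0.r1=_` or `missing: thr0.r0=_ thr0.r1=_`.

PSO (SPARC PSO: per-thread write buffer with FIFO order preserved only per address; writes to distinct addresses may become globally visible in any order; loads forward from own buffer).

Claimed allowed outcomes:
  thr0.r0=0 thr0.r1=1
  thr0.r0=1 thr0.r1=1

outcome vector order: (thr0.r0,thr0.r1)
PSO: 3 outcomes — {<0 0> <0 1> <1 1>}
PSO∖claimed = {<0 0>}

missing: thr0.r0=0 thr0.r1=0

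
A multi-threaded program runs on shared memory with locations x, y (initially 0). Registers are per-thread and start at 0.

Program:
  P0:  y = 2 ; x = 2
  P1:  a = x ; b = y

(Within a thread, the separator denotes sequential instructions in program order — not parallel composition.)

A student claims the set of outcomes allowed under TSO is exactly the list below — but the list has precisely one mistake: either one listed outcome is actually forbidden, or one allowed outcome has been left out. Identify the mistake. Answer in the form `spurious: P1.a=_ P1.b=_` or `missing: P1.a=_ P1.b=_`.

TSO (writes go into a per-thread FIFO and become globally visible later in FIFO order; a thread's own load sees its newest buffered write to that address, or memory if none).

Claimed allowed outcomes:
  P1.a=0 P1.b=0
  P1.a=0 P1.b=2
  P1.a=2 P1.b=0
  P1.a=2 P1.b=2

outcome vector order: (P1.a,P1.b)
under TSO → <0 0>, <0 2>, <2 2>
claimed∖TSO = {<2 0>}

spurious: P1.a=2 P1.b=0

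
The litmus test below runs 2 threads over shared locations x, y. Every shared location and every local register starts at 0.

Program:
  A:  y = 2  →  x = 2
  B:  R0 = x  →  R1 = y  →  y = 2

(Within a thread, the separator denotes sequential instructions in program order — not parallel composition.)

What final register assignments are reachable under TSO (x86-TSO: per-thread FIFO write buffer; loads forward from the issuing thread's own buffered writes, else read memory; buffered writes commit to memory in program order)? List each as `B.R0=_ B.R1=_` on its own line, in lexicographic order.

outcome vector order: (B.R0,B.R1)
|TSO outcomes| = 3

B.R0=0 B.R1=0
B.R0=0 B.R1=2
B.R0=2 B.R1=2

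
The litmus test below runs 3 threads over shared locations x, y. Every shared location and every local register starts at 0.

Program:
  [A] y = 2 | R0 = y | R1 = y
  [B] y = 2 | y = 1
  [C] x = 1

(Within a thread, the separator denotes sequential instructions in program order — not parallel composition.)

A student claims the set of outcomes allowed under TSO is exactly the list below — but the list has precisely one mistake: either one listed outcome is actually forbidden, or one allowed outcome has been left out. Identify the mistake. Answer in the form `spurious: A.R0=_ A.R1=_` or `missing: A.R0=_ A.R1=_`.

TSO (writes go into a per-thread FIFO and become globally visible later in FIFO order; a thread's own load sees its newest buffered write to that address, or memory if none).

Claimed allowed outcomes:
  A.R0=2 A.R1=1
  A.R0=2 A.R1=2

missing: A.R0=1 A.R1=1

outcome vector order: (A.R0,A.R1)
under TSO → 11; 21; 22
TSO∖claimed = {11}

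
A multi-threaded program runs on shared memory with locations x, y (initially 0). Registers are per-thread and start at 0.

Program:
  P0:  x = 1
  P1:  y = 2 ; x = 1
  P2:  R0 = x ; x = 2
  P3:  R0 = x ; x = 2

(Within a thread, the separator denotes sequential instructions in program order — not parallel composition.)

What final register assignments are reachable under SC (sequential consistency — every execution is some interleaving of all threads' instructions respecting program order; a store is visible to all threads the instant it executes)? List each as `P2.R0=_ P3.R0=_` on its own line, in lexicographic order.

outcome vector order: (P2.R0,P3.R0)
|SC outcomes| = 8

P2.R0=0 P3.R0=0
P2.R0=0 P3.R0=1
P2.R0=0 P3.R0=2
P2.R0=1 P3.R0=0
P2.R0=1 P3.R0=1
P2.R0=1 P3.R0=2
P2.R0=2 P3.R0=0
P2.R0=2 P3.R0=1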